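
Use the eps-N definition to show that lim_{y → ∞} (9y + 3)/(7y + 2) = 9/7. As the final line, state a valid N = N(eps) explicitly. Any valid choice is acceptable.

Let eps > 0 be given. We seek N > 0 such that y > N implies |(9y + 3)/(7y + 2) − (9/7)| < eps.
(9y + 3)/(7y + 2) − (9/7) = (7(9y + 3) − 9(7y + 2)) / (7(7y + 2)) = 3/(7(7y + 2)).
For y > 0 we have 7y + 2 > 7y, so |(9y + 3)/(7y + 2) − (9/7)| = 3/(7(7y + 2)) < 3/(7·7y) = (3/49)/y.
Thus |(9y + 3)/(7y + 2) − (9/7)| < eps whenever y > (3/49)/eps.
Take N = (3/49)/eps. If y > N then |(9y + 3)/(7y + 2) − (9/7)| < (3/49)/y < eps.

N = (3/49)/eps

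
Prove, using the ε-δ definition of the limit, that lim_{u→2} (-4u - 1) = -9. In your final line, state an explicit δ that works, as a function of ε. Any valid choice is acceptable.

Let ε > 0. We need δ > 0 so that 0 < |u − 2| < δ implies |(-4u - 1) + 9| < ε.
Since (-4u - 1) + 9 = -4(u − 2), we have |(-4u - 1) + 9| = 4|u − 2|.
So 4|u − 2| < ε exactly when |u − 2| < ε/4.
Choosing δ = ε/4 gives |(-4u - 1) + 9| = 4|u − 2| < ε whenever |u − 2| < δ.

δ = ε/4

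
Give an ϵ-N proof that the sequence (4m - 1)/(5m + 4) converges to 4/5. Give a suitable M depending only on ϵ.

M = (21/25)/ϵ

Let ϵ > 0. For m ≥ 1, |(4m - 1)/(5m + 4) − (4/5)| = |-21|/(5(5m + 4)) = 21/(5(5m + 4)).
Since 5m + 4 ≥ 5m for m ≥ 1, this is ≤ 21/(5·5m) = (21/25)/m.
So |(4m - 1)/(5m + 4) − (4/5)| < ϵ whenever m > (21/25)/ϵ.
Take M = (21/25)/ϵ. If m > M then |(4m - 1)/(5m + 4) − (4/5)| ≤ (21/25)/m < ϵ.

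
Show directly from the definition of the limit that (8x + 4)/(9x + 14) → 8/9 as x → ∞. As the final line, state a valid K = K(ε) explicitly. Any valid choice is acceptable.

K = (76/81)/ε

Suppose ε > 0. We seek K > 0 such that x > K implies |(8x + 4)/(9x + 14) − (8/9)| < ε.
(8x + 4)/(9x + 14) − (8/9) = (9(8x + 4) − 8(9x + 14)) / (9(9x + 14)) = -76/(9(9x + 14)).
For x > 0 we have 9x + 14 > 9x, so |(8x + 4)/(9x + 14) − (8/9)| = 76/(9(9x + 14)) < 76/(9·9x) = (76/81)/x.
Thus |(8x + 4)/(9x + 14) − (8/9)| < ε whenever x > (76/81)/ε.
Take K = (76/81)/ε. If x > K then |(8x + 4)/(9x + 14) − (8/9)| < (76/81)/x < ε.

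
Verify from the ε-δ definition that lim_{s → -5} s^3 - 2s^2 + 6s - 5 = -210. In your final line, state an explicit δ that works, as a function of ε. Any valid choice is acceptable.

δ = min(2, ε/139)

Suppose ε > 0. We want δ > 0 such that 0 < |s + 5| < δ implies |(s^3 - 2s^2 + 6s - 5) + 210| < ε.
(s^3 - 2s^2 + 6s - 5) + 210 = s^3 - 2s^2 + 6s + 205 = (s + 5)(s^2 - 7s + 41).
So |(s^3 - 2s^2 + 6s - 5) + 210| = |s + 5|·|s^2 - 7s + 41|.
Require δ ≤ 2. Then |s + 5| < 2 gives |s| < 7, and by the triangle inequality |s^2 - 7s + 41| ≤ 7^2 + 7·7 + 41 = 139.
Hence |(s^3 - 2s^2 + 6s - 5) + 210| ≤ 139|s + 5| < ε provided |s + 5| < ε/139.
Choosing δ = min(2, ε/139) ensures both conditions, hence |(s^3 - 2s^2 + 6s - 5) + 210| < ε.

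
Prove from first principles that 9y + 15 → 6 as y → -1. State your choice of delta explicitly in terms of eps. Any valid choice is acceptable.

delta = eps/9

Let eps > 0 be given. We need delta > 0 so that 0 < |y + 1| < delta implies |(9y + 15) − 6| < eps.
Since (9y + 15) − 6 = 9(y + 1), we have |(9y + 15) − 6| = 9|y + 1|.
Thus it suffices that |y + 1| < eps/9.
Choosing delta = eps/9 gives |(9y + 15) − 6| = 9|y + 1| < eps whenever |y + 1| < delta.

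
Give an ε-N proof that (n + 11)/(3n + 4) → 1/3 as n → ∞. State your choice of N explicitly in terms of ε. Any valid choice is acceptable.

N = (29/9)/ε

Suppose ε > 0. For n ≥ 1, |(n + 11)/(3n + 4) − (1/3)| = |29|/(3(3n + 4)) = 29/(3(3n + 4)).
Since 3n + 4 ≥ 3n for n ≥ 1, this is ≤ 29/(3·3n) = (29/9)/n.
So |(n + 11)/(3n + 4) − (1/3)| < ε whenever n > (29/9)/ε.
Take N = (29/9)/ε. If n > N then |(n + 11)/(3n + 4) − (1/3)| ≤ (29/9)/n < ε.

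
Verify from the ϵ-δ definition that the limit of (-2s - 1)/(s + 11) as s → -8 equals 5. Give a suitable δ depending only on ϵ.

Let ϵ > 0 be given. We want δ > 0 with 0 < |s + 8| < δ ⇒ |(-2s - 1)/(s + 11) − 5| < ϵ.
Combining over a common denominator, (-2s - 1)/(s + 11) − 5 = [(-2s - 1)·3 − 15·(s + 11)] / [3·(s + 11)] = -21(s + 8) / (3(s + 11)).
So |(-2s - 1)/(s + 11) − 5| = 21|s + 8| / (3·|s + 11|).
Require δ ≤ 3/2, so |s + 11| ≥ |3| − |s + 8| > 3 − 3/2 = 3/2.
Hence |(-2s - 1)/(s + 11) − 5| < 21|s + 8|/(3·(3/2)) = (14/3)|s + 8|, which is < ϵ once |s + 8| < (3/14)ϵ.
Take δ = min(3/2, (3/14)ϵ). Then 0 < |s + 8| < δ forces both bounds, so |(-2s - 1)/(s + 11) − 5| < ϵ.

δ = min(3/2, (3/14)ϵ)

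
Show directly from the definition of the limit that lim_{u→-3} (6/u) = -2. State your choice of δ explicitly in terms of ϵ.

δ = min(3/2, (3/4)ϵ)

Let ϵ > 0. We seek δ > 0 such that 0 < |u + 3| < δ implies |6/u + 2| < ϵ.
|6/u + 2| = 6·|-3 − u|/(3·|u|) = 6|u + 3|/(3|u|).
Require δ ≤ 3/2 so that |u| > 3 − 3/2 = 3/2, hence 3|u| > 9/2.
Then |6/u + 2| < 6|u + 3|/(9/2), which is < ϵ when |u + 3| < (3/4)ϵ.
Take δ = min(3/2, (3/4)ϵ). Then 0 < |u + 3| < δ gives both |u + 3| < 3/2 and |u + 3| < (3/4)ϵ, so |6/u + 2| < ϵ.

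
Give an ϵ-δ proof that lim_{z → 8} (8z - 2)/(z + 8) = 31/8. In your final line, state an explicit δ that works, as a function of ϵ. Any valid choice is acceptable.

Suppose ϵ > 0. We want δ > 0 with 0 < |z − 8| < δ ⇒ |(8z - 2)/(z + 8) − (31/8)| < ϵ.
Combining over a common denominator, (8z - 2)/(z + 8) − (31/8) = [(8z - 2)·16 − 62·(z + 8)] / [16·(z + 8)] = 66(z − 8) / (16(z + 8)).
So |(8z - 2)/(z + 8) − (31/8)| = 66|z − 8| / (16·|z + 8|).
Restrict δ ≤ 8. Then |z − 8| < 8 gives |z + 8| = |(z − 8) + 16| ≥ 16 − 8 = 8.
Hence |(8z - 2)/(z + 8) − (31/8)| < 66|z − 8|/(16·8) = (33/64)|z − 8|, which is < ϵ once |z − 8| < (64/33)ϵ.
Take δ = min(8, (64/33)ϵ). Then 0 < |z − 8| < δ forces both bounds, so |(8z - 2)/(z + 8) − (31/8)| < ϵ.

δ = min(8, (64/33)ϵ)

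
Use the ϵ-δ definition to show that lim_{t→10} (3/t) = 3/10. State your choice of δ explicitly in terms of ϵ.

δ = min(5, (50/3)ϵ)

Suppose ϵ > 0. We seek δ > 0 such that 0 < |t − 10| < δ implies |3/t − (3/10)| < ϵ.
|3/t − (3/10)| = 3·|10 − t|/(10·|t|) = 3|t − 10|/(10|t|).
Restrict δ ≤ 5. Then |t − 10| < 5 gives |t| > 5, so 10|t| > 50.
Then |3/t − (3/10)| < 3|t − 10|/50, which is < ϵ when |t − 10| < (50/3)ϵ.
Take δ = min(5, (50/3)ϵ). Then 0 < |t − 10| < δ gives both |t − 10| < 5 and |t − 10| < (50/3)ϵ, so |3/t − (3/10)| < ϵ.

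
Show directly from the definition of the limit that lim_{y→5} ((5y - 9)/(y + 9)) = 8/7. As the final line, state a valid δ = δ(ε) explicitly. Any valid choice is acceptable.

δ = min(7, (49/27)ε)

Let ε > 0. We want δ > 0 with 0 < |y − 5| < δ ⇒ |(5y - 9)/(y + 9) − (8/7)| < ε.
Combining over a common denominator, (5y - 9)/(y + 9) − (8/7) = [(5y - 9)·14 − 16·(y + 9)] / [14·(y + 9)] = 54(y − 5) / (14(y + 9)).
So |(5y - 9)/(y + 9) − (8/7)| = 54|y − 5| / (14·|y + 9|).
Require δ ≤ 7, so |y + 9| ≥ |14| − |y − 5| > 14 − 7 = 7.
Hence |(5y - 9)/(y + 9) − (8/7)| < 54|y − 5|/(14·7) = (27/49)|y − 5|, which is < ε once |y − 5| < (49/27)ε.
Take δ = min(7, (49/27)ε). Then 0 < |y − 5| < δ forces both bounds, so |(5y - 9)/(y + 9) − (8/7)| < ε.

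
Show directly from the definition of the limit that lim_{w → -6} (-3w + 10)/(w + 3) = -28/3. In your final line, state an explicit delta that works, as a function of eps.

delta = min(3/2, (9/38)eps)

Let eps > 0. We want delta > 0 with 0 < |w + 6| < delta ⇒ |(-3w + 10)/(w + 3) + 28/3| < eps.
Combining over a common denominator, (-3w + 10)/(w + 3) + 28/3 = [(-3w + 10)·(-3) − 28·(w + 3)] / [(-3)·(w + 3)] = -19(w + 6) / ((-3)(w + 3)).
So |(-3w + 10)/(w + 3) + 28/3| = 19|w + 6| / (3·|w + 3|).
Restrict delta ≤ 3/2. Then |w + 6| < 3/2 gives |w + 3| = |(w + 6) + (-3)| ≥ 3 − 3/2 = 3/2.
Hence |(-3w + 10)/(w + 3) + 28/3| < 19|w + 6|/(3·(3/2)) = (38/9)|w + 6|, which is < eps once |w + 6| < (9/38)eps.
Take delta = min(3/2, (9/38)eps). Then 0 < |w + 6| < delta forces both bounds, so |(-3w + 10)/(w + 3) + 28/3| < eps.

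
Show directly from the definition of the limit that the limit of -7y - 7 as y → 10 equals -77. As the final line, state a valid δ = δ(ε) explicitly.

Let ε > 0. We need δ > 0 so that 0 < |y − 10| < δ implies |(-7y - 7) + 77| < ε.
|(-7y - 7) + 77| = |-7y + 70| = 7|y − 10|.
Thus it suffices that |y − 10| < ε/7.
Choosing δ = ε/7 gives |(-7y - 7) + 77| = 7|y − 10| < ε whenever |y − 10| < δ.

δ = ε/7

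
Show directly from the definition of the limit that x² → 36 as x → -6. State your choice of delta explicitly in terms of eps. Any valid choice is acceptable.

delta = min(1, eps/13)

Suppose eps > 0. We seek delta > 0 with 0 < |x + 6| < delta ⇒ |x² − 36| < eps.
Factor: x² − 36 = (x + 6)(x - 6), so |x² − 36| = |x + 6|·|x - 6|.
Restrict delta ≤ 1. Then |x + 6| < 1 gives |x| < 7, so by the triangle inequality |x - 6| ≤ 7 + 6 = 13.
Hence |x² − 36| ≤ 13|x + 6|, which is < eps once |x + 6| < eps/13.
Take delta = min(1, eps/13). If 0 < |x + 6| < delta then both bounds hold and |x² − 36| ≤ 13|x + 6| < 13·(eps/13) = eps.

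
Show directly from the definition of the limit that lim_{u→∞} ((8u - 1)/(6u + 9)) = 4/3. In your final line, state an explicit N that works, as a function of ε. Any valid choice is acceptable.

Let ε > 0. We seek N > 0 such that u > N implies |(8u - 1)/(6u + 9) − (4/3)| < ε.
(8u - 1)/(6u + 9) − (4/3) = (6(8u - 1) − 8(6u + 9)) / (6(6u + 9)) = -78/(6(6u + 9)).
For u > 0 we have 6u + 9 > 6u, so |(8u - 1)/(6u + 9) − (4/3)| = 78/(6(6u + 9)) < 78/(6·6u) = (13/6)/u.
Thus |(8u - 1)/(6u + 9) − (4/3)| < ε whenever u > (13/6)/ε.
Take N = (13/6)/ε. If u > N then |(8u - 1)/(6u + 9) − (4/3)| < (13/6)/u < ε.

N = (13/6)/ε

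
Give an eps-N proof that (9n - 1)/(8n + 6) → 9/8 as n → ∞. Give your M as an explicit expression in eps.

Suppose eps > 0. For n ≥ 1, |(9n - 1)/(8n + 6) − (9/8)| = |-62|/(8(8n + 6)) = 62/(8(8n + 6)).
Since 8n + 6 ≥ 8n for n ≥ 1, this is ≤ 62/(8·8n) = (31/32)/n.
So |(9n - 1)/(8n + 6) − (9/8)| < eps whenever n > (31/32)/eps.
Take M = (31/32)/eps. If n > M then |(9n - 1)/(8n + 6) − (9/8)| ≤ (31/32)/n < eps.

M = (31/32)/eps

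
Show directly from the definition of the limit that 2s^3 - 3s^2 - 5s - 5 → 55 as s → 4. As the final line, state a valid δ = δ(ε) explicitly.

δ = min(1, ε/90)

Fix ε > 0. We want δ > 0 such that 0 < |s − 4| < δ implies |(2s^3 - 3s^2 - 5s - 5) − 55| < ε.
(2s^3 - 3s^2 - 5s - 5) − 55 = 2s^3 - 3s^2 - 5s - 60 = (s − 4)(2s^2 + 5s + 15).
So |(2s^3 - 3s^2 - 5s - 5) − 55| = |s − 4|·|2s^2 + 5s + 15|.
Assume first that |s − 4| < 1, so |s| < 5. Then |2s^2 + 5s + 15| ≤ 2·5^2 + 5·5 + 15 = 90.
Hence |(2s^3 - 3s^2 - 5s - 5) − 55| ≤ 90|s − 4| < ε provided |s − 4| < ε/90.
Take δ = min(1, ε/90). Then 0 < |s − 4| < δ gives both |s − 4| < 1 and |s − 4| < ε/90, so |(2s^3 - 3s^2 - 5s - 5) − 55| < ε.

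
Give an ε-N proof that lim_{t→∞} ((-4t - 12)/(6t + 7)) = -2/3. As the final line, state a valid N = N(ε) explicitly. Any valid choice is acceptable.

N = (11/9)/ε

Suppose ε > 0. We seek N > 0 such that t > N implies |(-4t - 12)/(6t + 7) + 2/3| < ε.
(-4t - 12)/(6t + 7) + 2/3 = (6(-4t - 12) − (-4)(6t + 7)) / (6(6t + 7)) = -44/(6(6t + 7)).
For t > 0 we have 6t + 7 > 6t, so |(-4t - 12)/(6t + 7) + 2/3| = 44/(6(6t + 7)) < 44/(6·6t) = (11/9)/t.
Thus |(-4t - 12)/(6t + 7) + 2/3| < ε whenever t > (11/9)/ε.
Take N = (11/9)/ε. If t > N then |(-4t - 12)/(6t + 7) + 2/3| < (11/9)/t < ε.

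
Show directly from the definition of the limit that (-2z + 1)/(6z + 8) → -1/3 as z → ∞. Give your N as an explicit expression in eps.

N = (11/18)/eps

Let eps > 0 be given. We seek N > 0 such that z > N implies |(-2z + 1)/(6z + 8) + 1/3| < eps.
(-2z + 1)/(6z + 8) + 1/3 = (6(-2z + 1) − (-2)(6z + 8)) / (6(6z + 8)) = 22/(6(6z + 8)).
For z > 0 we have 6z + 8 > 6z, so |(-2z + 1)/(6z + 8) + 1/3| = 22/(6(6z + 8)) < 22/(6·6z) = (11/18)/z.
Thus |(-2z + 1)/(6z + 8) + 1/3| < eps whenever z > (11/18)/eps.
Take N = (11/18)/eps. If z > N then |(-2z + 1)/(6z + 8) + 1/3| < (11/18)/z < eps.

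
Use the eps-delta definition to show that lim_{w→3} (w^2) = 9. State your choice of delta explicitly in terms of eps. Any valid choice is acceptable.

delta = min(1, eps/7)

Let eps > 0. We seek delta > 0 with 0 < |w − 3| < delta ⇒ |w^2 − 9| < eps.
Factor: w^2 − 9 = (w − 3)(w + 3), so |w^2 − 9| = |w − 3|·|w + 3|.
Restrict delta ≤ 1. Then |w − 3| < 1 gives |w| < 4, so by the triangle inequality |w + 3| ≤ 4 + 3 = 7.
Hence |w^2 − 9| ≤ 7|w − 3|, which is < eps once |w − 3| < eps/7.
Take delta = min(1, eps/7). If 0 < |w − 3| < delta then both bounds hold and |w^2 − 9| ≤ 7|w − 3| < 7·(eps/7) = eps.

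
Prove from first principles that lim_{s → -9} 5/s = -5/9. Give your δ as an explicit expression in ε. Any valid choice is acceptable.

Let ε > 0. We seek δ > 0 such that 0 < |s + 9| < δ implies |5/s + 5/9| < ε.
|5/s + 5/9| = 5·|-9 − s|/(9·|s|) = 5|s + 9|/(9|s|).
Require δ ≤ 9/2 so that |s| > 9 − 9/2 = 9/2, hence 9|s| > 81/2.
Then |5/s + 5/9| < 5|s + 9|/(81/2), which is < ε when |s + 9| < (81/10)ε.
Take δ = min(9/2, (81/10)ε). Then 0 < |s + 9| < δ gives both |s + 9| < 9/2 and |s + 9| < (81/10)ε, so |5/s + 5/9| < ε.

δ = min(9/2, (81/10)ε)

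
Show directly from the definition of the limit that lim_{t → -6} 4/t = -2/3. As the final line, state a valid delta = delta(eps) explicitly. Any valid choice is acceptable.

delta = min(3, (9/2)eps)

Suppose eps > 0. We seek delta > 0 such that 0 < |t + 6| < delta implies |4/t + 2/3| < eps.
|4/t + 2/3| = 4·|-6 − t|/(6·|t|) = 4|t + 6|/(6|t|).
Restrict delta ≤ 3. Then |t + 6| < 3 gives |t| > 3, so 6|t| > 18.
Then |4/t + 2/3| < 4|t + 6|/18, which is < eps when |t + 6| < (9/2)eps.
Take delta = min(3, (9/2)eps). Then 0 < |t + 6| < delta gives both |t + 6| < 3 and |t + 6| < (9/2)eps, so |4/t + 2/3| < eps.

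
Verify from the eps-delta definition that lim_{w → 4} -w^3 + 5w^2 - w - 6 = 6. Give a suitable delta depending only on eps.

Let eps > 0 be given. We want delta > 0 such that 0 < |w − 4| < delta implies |(-w^3 + 5w^2 - w - 6) − 6| < eps.
(-w^3 + 5w^2 - w - 6) − 6 = -w^3 + 5w^2 - w - 12 = (w − 4)(-w^2 + w + 3).
So |(-w^3 + 5w^2 - w - 6) − 6| = |w − 4|·|-w^2 + w + 3|.
Assume first that |w − 4| < 1, so |w| < 5. Then |-w^2 + w + 3| ≤ 5^2 + 5 + 3 = 33.
Hence |(-w^3 + 5w^2 - w - 6) − 6| ≤ 33|w − 4| < eps provided |w − 4| < eps/33.
Take delta = min(1, eps/33). Then 0 < |w − 4| < delta gives both |w − 4| < 1 and |w − 4| < eps/33, so |(-w^3 + 5w^2 - w - 6) − 6| < eps.

delta = min(1, eps/33)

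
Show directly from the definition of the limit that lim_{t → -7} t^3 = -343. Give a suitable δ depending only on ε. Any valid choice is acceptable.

δ = min(1, ε/169)

Suppose ε > 0. We seek δ > 0 with 0 < |t + 7| < δ ⇒ |t^3 + 343| < ε.
Factor: t^3 + 343 = (t + 7)(t^2 - 7t + 49), so |t^3 + 343| = |t + 7|·|t^2 - 7t + 49|.
Impose δ ≤ 1 so that |t| < 8; then |t^2 - 7t + 49| ≤ 169.
Hence |t^3 + 343| ≤ 169|t + 7|, which is < ε once |t + 7| < ε/169.
Take δ = min(1, ε/169). If 0 < |t + 7| < δ then both bounds hold and |t^3 + 343| ≤ 169|t + 7| < 169·(ε/169) = ε.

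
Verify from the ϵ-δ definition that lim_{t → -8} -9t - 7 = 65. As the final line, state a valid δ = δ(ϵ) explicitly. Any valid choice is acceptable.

Fix ϵ > 0. We need δ > 0 so that 0 < |t + 8| < δ implies |(-9t - 7) − 65| < ϵ.
|(-9t - 7) − 65| = |-9t - 72| = 9|t + 8|.
Thus it suffices that |t + 8| < ϵ/9.
Choosing δ = ϵ/9 gives |(-9t - 7) − 65| = 9|t + 8| < ϵ whenever |t + 8| < δ.

δ = ϵ/9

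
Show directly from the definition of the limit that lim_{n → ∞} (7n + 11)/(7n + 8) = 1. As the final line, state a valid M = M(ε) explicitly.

M = (3/7)/ε

Suppose ε > 0. For n ≥ 1, |(7n + 11)/(7n + 8) − 1| = |21|/(7(7n + 8)) = 21/(7(7n + 8)).
Since 7n + 8 ≥ 7n for n ≥ 1, this is ≤ 21/(7·7n) = (3/7)/n.
So |(7n + 11)/(7n + 8) − 1| < ε whenever n > (3/7)/ε.
Take M = (3/7)/ε. If n > M then |(7n + 11)/(7n + 8) − 1| ≤ (3/7)/n < ε.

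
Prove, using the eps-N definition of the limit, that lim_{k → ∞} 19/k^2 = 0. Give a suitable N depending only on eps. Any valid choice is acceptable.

Let eps > 0 be given. For k ≥ 1, |19/k^2 − 0| = 19/k^2.
19/k^2 < eps ⇔ k^2 > 19/eps ⇔ k > (19/eps)^{1/2}.
Take N = (19/eps)^{1/2}. Then k > N implies 19/k^2 < eps.

N = (19/eps)^{1/2}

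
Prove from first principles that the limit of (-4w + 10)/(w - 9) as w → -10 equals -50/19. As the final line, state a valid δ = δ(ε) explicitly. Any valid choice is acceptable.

δ = min(19/2, (361/52)ε)

Let ε > 0 be given. We want δ > 0 with 0 < |w + 10| < δ ⇒ |(-4w + 10)/(w - 9) + 50/19| < ε.
Combining over a common denominator, (-4w + 10)/(w - 9) + 50/19 = [(-4w + 10)·(-19) − 50·(w - 9)] / [(-19)·(w - 9)] = 26(w + 10) / ((-19)(w - 9)).
So |(-4w + 10)/(w - 9) + 50/19| = 26|w + 10| / (19·|w − 9|).
Require δ ≤ 19/2, so |w − 9| ≥ |-19| − |w + 10| > 19 − 19/2 = 19/2.
Hence |(-4w + 10)/(w - 9) + 50/19| < 26|w + 10|/(19·(19/2)) = (52/361)|w + 10|, which is < ε once |w + 10| < (361/52)ε.
Take δ = min(19/2, (361/52)ε). Then 0 < |w + 10| < δ forces both bounds, so |(-4w + 10)/(w - 9) + 50/19| < ε.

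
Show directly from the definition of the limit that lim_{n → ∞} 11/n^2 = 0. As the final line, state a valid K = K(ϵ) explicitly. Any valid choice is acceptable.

K = (11/ϵ)^{1/2}

Let ϵ > 0. For n ≥ 1, |11/n^2 − 0| = 11/n^2.
11/n^2 < ϵ ⇔ n^2 > 11/ϵ ⇔ n > (11/ϵ)^{1/2}.
Take K = (11/ϵ)^{1/2}. Then n > K implies 11/n^2 < ϵ.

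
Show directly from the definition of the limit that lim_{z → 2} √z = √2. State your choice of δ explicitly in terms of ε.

Fix ε > 0. We want δ > 0 such that 0 < |z − 2| < δ implies |√z − √2| < ε.
Multiplying by the conjugate, |√z − √2| = |z − 2|/(√z + √2).
Restrict δ ≤ 2 so that |z − 2| < 2 forces z > 0, and then √z + √2 > √2.
Hence |√z − √2| < |z − 2|/√2, which is < ε once |z − 2| < √2·ε.
Take δ = min(2, √2·ε). If 0 < |z − 2| < δ then z > 0 and |√z − √2| < |z − 2|/√2 < ε.

δ = min(2, √2·ε)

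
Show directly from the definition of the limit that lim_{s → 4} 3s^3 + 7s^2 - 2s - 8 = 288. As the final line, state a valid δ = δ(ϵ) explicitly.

Let ϵ > 0. We want δ > 0 such that 0 < |s − 4| < δ implies |(3s^3 + 7s^2 - 2s - 8) − 288| < ϵ.
(3s^3 + 7s^2 - 2s - 8) − 288 = 3s^3 + 7s^2 - 2s - 296 = (s − 4)(3s^2 + 19s + 74).
So |(3s^3 + 7s^2 - 2s - 8) − 288| = |s − 4|·|3s^2 + 19s + 74|.
Require δ ≤ 1. Then |s − 4| < 1 gives |s| < 5, and by the triangle inequality |3s^2 + 19s + 74| ≤ 3·5^2 + 19·5 + 74 = 244.
Hence |(3s^3 + 7s^2 - 2s - 8) − 288| ≤ 244|s − 4| < ϵ provided |s − 4| < ϵ/244.
Take δ = min(1, ϵ/244). Then 0 < |s − 4| < δ gives both |s − 4| < 1 and |s − 4| < ϵ/244, so |(3s^3 + 7s^2 - 2s - 8) − 288| < ϵ.

δ = min(1, ϵ/244)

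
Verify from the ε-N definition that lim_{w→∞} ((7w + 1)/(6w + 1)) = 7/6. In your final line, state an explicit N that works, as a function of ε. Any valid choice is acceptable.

N = (1/36)/ε

Let ε > 0. We seek N > 0 such that w > N implies |(7w + 1)/(6w + 1) − (7/6)| < ε.
(7w + 1)/(6w + 1) − (7/6) = (6(7w + 1) − 7(6w + 1)) / (6(6w + 1)) = -1/(6(6w + 1)).
For w > 0 we have 6w + 1 > 6w, so |(7w + 1)/(6w + 1) − (7/6)| = 1/(6(6w + 1)) < 1/(6·6w) = (1/36)/w.
Thus |(7w + 1)/(6w + 1) − (7/6)| < ε whenever w > (1/36)/ε.
Take N = (1/36)/ε. If w > N then |(7w + 1)/(6w + 1) − (7/6)| < (1/36)/w < ε.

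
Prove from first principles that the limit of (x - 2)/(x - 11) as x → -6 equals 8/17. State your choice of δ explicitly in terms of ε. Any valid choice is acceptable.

Let ε > 0 be given. We want δ > 0 with 0 < |x + 6| < δ ⇒ |(x - 2)/(x - 11) − (8/17)| < ε.
Combining over a common denominator, (x - 2)/(x - 11) − (8/17) = [(x - 2)·(-17) − (-8)·(x - 11)] / [(-17)·(x - 11)] = -9(x + 6) / ((-17)(x - 11)).
So |(x - 2)/(x - 11) − (8/17)| = 9|x + 6| / (17·|x − 11|).
Require δ ≤ 17/2, so |x − 11| ≥ |-17| − |x + 6| > 17 − 17/2 = 17/2.
Hence |(x - 2)/(x - 11) − (8/17)| < 9|x + 6|/(17·(17/2)) = (18/289)|x + 6|, which is < ε once |x + 6| < (289/18)ε.
Take δ = min(17/2, (289/18)ε). Then 0 < |x + 6| < δ forces both bounds, so |(x - 2)/(x - 11) − (8/17)| < ε.

δ = min(17/2, (289/18)ε)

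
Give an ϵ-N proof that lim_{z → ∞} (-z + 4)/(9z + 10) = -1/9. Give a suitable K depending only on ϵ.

K = (46/81)/ϵ

Let ϵ > 0 be given. We seek K > 0 such that z > K implies |(-z + 4)/(9z + 10) + 1/9| < ϵ.
(-z + 4)/(9z + 10) + 1/9 = (9(-z + 4) − (-1)(9z + 10)) / (9(9z + 10)) = 46/(9(9z + 10)).
For z > 0 we have 9z + 10 > 9z, so |(-z + 4)/(9z + 10) + 1/9| = 46/(9(9z + 10)) < 46/(9·9z) = (46/81)/z.
Thus |(-z + 4)/(9z + 10) + 1/9| < ϵ whenever z > (46/81)/ϵ.
Take K = (46/81)/ϵ. If z > K then |(-z + 4)/(9z + 10) + 1/9| < (46/81)/z < ϵ.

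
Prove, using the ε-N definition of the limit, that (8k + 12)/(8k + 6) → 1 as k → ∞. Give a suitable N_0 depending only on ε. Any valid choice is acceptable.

Let ε > 0 be given. For k ≥ 1, |(8k + 12)/(8k + 6) − 1| = |48|/(8(8k + 6)) = 48/(8(8k + 6)).
Since 8k + 6 ≥ 8k for k ≥ 1, this is ≤ 48/(8·8k) = (3/4)/k.
So |(8k + 12)/(8k + 6) − 1| < ε whenever k > (3/4)/ε.
Take N_0 = (3/4)/ε. If k > N_0 then |(8k + 12)/(8k + 6) − 1| ≤ (3/4)/k < ε.

N_0 = (3/4)/ε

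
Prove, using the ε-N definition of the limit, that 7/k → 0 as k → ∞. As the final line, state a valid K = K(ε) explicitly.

K = 7/ε

Let ε > 0. For k ≥ 1, |7/k − 0| = 7/(k) ≤ 7/k.
We need 7/k < ε, i.e. k > 7/ε.
Take K = 7/ε. If k > K then |7/k| ≤ 7/k < ε.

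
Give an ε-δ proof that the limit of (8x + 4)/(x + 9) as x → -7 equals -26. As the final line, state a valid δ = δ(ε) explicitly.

δ = min(1, (1/34)ε)

Let ε > 0. We want δ > 0 with 0 < |x + 7| < δ ⇒ |(8x + 4)/(x + 9) + 26| < ε.
Combining over a common denominator, (8x + 4)/(x + 9) + 26 = [(8x + 4)·2 − (-52)·(x + 9)] / [2·(x + 9)] = 68(x + 7) / (2(x + 9)).
So |(8x + 4)/(x + 9) + 26| = 68|x + 7| / (2·|x + 9|).
Require δ ≤ 1, so |x + 9| ≥ |2| − |x + 7| > 2 − 1 = 1.
Hence |(8x + 4)/(x + 9) + 26| < 68|x + 7|/(2·1) = 34|x + 7|, which is < ε once |x + 7| < (1/34)ε.
Take δ = min(1, (1/34)ε). Then 0 < |x + 7| < δ forces both bounds, so |(8x + 4)/(x + 9) + 26| < ε.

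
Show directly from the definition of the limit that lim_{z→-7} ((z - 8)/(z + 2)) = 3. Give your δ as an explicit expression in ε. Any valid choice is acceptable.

Let ε > 0. We want δ > 0 with 0 < |z + 7| < δ ⇒ |(z - 8)/(z + 2) − 3| < ε.
Combining over a common denominator, (z - 8)/(z + 2) − 3 = [(z - 8)·(-5) − (-15)·(z + 2)] / [(-5)·(z + 2)] = 10(z + 7) / ((-5)(z + 2)).
So |(z - 8)/(z + 2) − 3| = 10|z + 7| / (5·|z + 2|).
Restrict δ ≤ 5/2. Then |z + 7| < 5/2 gives |z + 2| = |(z + 7) + (-5)| ≥ 5 − 5/2 = 5/2.
Hence |(z - 8)/(z + 2) − 3| < 10|z + 7|/(5·(5/2)) = (4/5)|z + 7|, which is < ε once |z + 7| < (5/4)ε.
Take δ = min(5/2, (5/4)ε). Then 0 < |z + 7| < δ forces both bounds, so |(z - 8)/(z + 2) − 3| < ε.

δ = min(5/2, (5/4)ε)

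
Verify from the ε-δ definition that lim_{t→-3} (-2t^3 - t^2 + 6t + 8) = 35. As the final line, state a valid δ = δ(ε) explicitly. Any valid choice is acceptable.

δ = min(2, ε/84)

Let ε > 0 be given. We want δ > 0 such that 0 < |t + 3| < δ implies |(-2t^3 - t^2 + 6t + 8) − 35| < ε.
(-2t^3 - t^2 + 6t + 8) − 35 = -2t^3 - t^2 + 6t - 27 = (t + 3)(-2t^2 + 5t - 9).
So |(-2t^3 - t^2 + 6t + 8) − 35| = |t + 3|·|-2t^2 + 5t - 9|.
Assume first that |t + 3| < 2, so |t| < 5. Then |-2t^2 + 5t - 9| ≤ 2·5^2 + 5·5 + 9 = 84.
Hence |(-2t^3 - t^2 + 6t + 8) − 35| ≤ 84|t + 3| < ε provided |t + 3| < ε/84.
Take δ = min(2, ε/84). Then 0 < |t + 3| < δ gives both |t + 3| < 2 and |t + 3| < ε/84, so |(-2t^3 - t^2 + 6t + 8) − 35| < ε.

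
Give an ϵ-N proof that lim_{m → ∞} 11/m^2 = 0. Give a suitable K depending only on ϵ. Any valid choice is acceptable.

K = (11/ϵ)^{1/2}

Let ϵ > 0. For m ≥ 1, |11/m^2 − 0| = 11/m^2.
11/m^2 < ϵ ⇔ m^2 > 11/ϵ ⇔ m > (11/ϵ)^{1/2}.
Take K = (11/ϵ)^{1/2}. Then m > K implies 11/m^2 < ϵ.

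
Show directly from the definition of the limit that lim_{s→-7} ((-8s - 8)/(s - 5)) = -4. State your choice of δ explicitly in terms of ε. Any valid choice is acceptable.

Let ε > 0. We want δ > 0 with 0 < |s + 7| < δ ⇒ |(-8s - 8)/(s - 5) + 4| < ε.
Combining over a common denominator, (-8s - 8)/(s - 5) + 4 = [(-8s - 8)·(-12) − 48·(s - 5)] / [(-12)·(s - 5)] = 48(s + 7) / ((-12)(s - 5)).
So |(-8s - 8)/(s - 5) + 4| = 48|s + 7| / (12·|s − 5|).
Require δ ≤ 6, so |s − 5| ≥ |-12| − |s + 7| > 12 − 6 = 6.
Hence |(-8s - 8)/(s - 5) + 4| < 48|s + 7|/(12·6) = (2/3)|s + 7|, which is < ε once |s + 7| < (3/2)ε.
Take δ = min(6, (3/2)ε). Then 0 < |s + 7| < δ forces both bounds, so |(-8s - 8)/(s - 5) + 4| < ε.

δ = min(6, (3/2)ε)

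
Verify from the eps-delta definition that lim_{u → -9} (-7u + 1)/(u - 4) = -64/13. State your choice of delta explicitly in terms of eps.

Suppose eps > 0. We want delta > 0 with 0 < |u + 9| < delta ⇒ |(-7u + 1)/(u - 4) + 64/13| < eps.
Combining over a common denominator, (-7u + 1)/(u - 4) + 64/13 = [(-7u + 1)·(-13) − 64·(u - 4)] / [(-13)·(u - 4)] = 27(u + 9) / ((-13)(u - 4)).
So |(-7u + 1)/(u - 4) + 64/13| = 27|u + 9| / (13·|u − 4|).
Restrict delta ≤ 13/2. Then |u + 9| < 13/2 gives |u − 4| = |(u + 9) + (-13)| ≥ 13 − 13/2 = 13/2.
Hence |(-7u + 1)/(u - 4) + 64/13| < 27|u + 9|/(13·(13/2)) = (54/169)|u + 9|, which is < eps once |u + 9| < (169/54)eps.
Take delta = min(13/2, (169/54)eps). Then 0 < |u + 9| < delta forces both bounds, so |(-7u + 1)/(u - 4) + 64/13| < eps.

delta = min(13/2, (169/54)eps)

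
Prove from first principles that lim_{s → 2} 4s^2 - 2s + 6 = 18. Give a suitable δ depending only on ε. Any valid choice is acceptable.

δ = min(1, ε/18)

Let ε > 0. We want δ > 0 such that 0 < |s − 2| < δ implies |(4s^2 - 2s + 6) − 18| < ε.
(4s^2 - 2s + 6) − 18 = 4s^2 - 2s - 12 = (s − 2)(4s + 6).
So |(4s^2 - 2s + 6) − 18| = |s − 2|·|4s + 6|.
Assume first that |s − 2| < 1, so |s| < 3. Then |4s + 6| ≤ 4·3 + 6 = 18.
Hence |(4s^2 - 2s + 6) − 18| ≤ 18|s − 2| < ε provided |s − 2| < ε/18.
Take δ = min(1, ε/18). Then 0 < |s − 2| < δ gives both |s − 2| < 1 and |s − 2| < ε/18, so |(4s^2 - 2s + 6) − 18| < ε.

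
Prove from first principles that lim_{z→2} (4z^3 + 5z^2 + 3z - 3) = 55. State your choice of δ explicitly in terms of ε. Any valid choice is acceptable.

δ = min(1, ε/104)

Let ε > 0. We want δ > 0 such that 0 < |z − 2| < δ implies |(4z^3 + 5z^2 + 3z - 3) − 55| < ε.
(4z^3 + 5z^2 + 3z - 3) − 55 = 4z^3 + 5z^2 + 3z - 58 = (z − 2)(4z^2 + 13z + 29).
So |(4z^3 + 5z^2 + 3z - 3) − 55| = |z − 2|·|4z^2 + 13z + 29|.
Assume first that |z − 2| < 1, so |z| < 3. Then |4z^2 + 13z + 29| ≤ 4·3^2 + 13·3 + 29 = 104.
Hence |(4z^3 + 5z^2 + 3z - 3) − 55| ≤ 104|z − 2| < ε provided |z − 2| < ε/104.
Take δ = min(1, ε/104). Then 0 < |z − 2| < δ gives both |z − 2| < 1 and |z − 2| < ε/104, so |(4z^3 + 5z^2 + 3z - 3) − 55| < ε.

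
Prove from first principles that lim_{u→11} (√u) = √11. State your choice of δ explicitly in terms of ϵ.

Let ϵ > 0 be given. We want δ > 0 such that 0 < |u − 11| < δ implies |√u − √11| < ϵ.
Rationalise: √u − √11 = (u − 11)/(√u + √11), so |√u − √11| = |u − 11|/(√u + √11).
Restrict δ ≤ 11 so that |u − 11| < 11 forces u > 0, and then √u + √11 > √11.
Hence |√u − √11| < |u − 11|/√11, which is < ϵ once |u − 11| < √11·ϵ.
Take δ = min(11, √11·ϵ). If 0 < |u − 11| < δ then u > 0 and |√u − √11| < |u − 11|/√11 < ϵ.

δ = min(11, √11·ϵ)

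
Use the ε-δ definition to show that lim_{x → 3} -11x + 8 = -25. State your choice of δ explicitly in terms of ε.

δ = ε/11

Let ε > 0. We need δ > 0 so that 0 < |x − 3| < δ implies |(-11x + 8) + 25| < ε.
|(-11x + 8) + 25| = |-11x + 33| = 11|x − 3|.
So 11|x − 3| < ε exactly when |x − 3| < ε/11.
Take δ = ε/11. If 0 < |x − 3| < δ then |(-11x + 8) + 25| = 11|x − 3| < 11·(ε/11) = ε.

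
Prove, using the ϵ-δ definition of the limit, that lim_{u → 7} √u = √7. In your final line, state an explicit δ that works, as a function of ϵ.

δ = min(7, √7·ϵ)

Let ϵ > 0. We want δ > 0 such that 0 < |u − 7| < δ implies |√u − √7| < ϵ.
Multiplying by the conjugate, |√u − √7| = |u − 7|/(√u + √7).
Restrict δ ≤ 7 so that |u − 7| < 7 forces u > 0, and then √u + √7 > √7.
Hence |√u − √7| < |u − 7|/√7, which is < ϵ once |u − 7| < √7·ϵ.
Take δ = min(7, √7·ϵ). If 0 < |u − 7| < δ then u > 0 and |√u − √7| < |u − 7|/√7 < ϵ.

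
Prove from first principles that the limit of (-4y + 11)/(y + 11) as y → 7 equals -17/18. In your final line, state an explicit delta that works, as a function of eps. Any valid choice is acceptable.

Fix eps > 0. We want delta > 0 with 0 < |y − 7| < delta ⇒ |(-4y + 11)/(y + 11) + 17/18| < eps.
Combining over a common denominator, (-4y + 11)/(y + 11) + 17/18 = [(-4y + 11)·18 − (-17)·(y + 11)] / [18·(y + 11)] = -55(y − 7) / (18(y + 11)).
So |(-4y + 11)/(y + 11) + 17/18| = 55|y − 7| / (18·|y + 11|).
Restrict delta ≤ 9. Then |y − 7| < 9 gives |y + 11| = |(y − 7) + 18| ≥ 18 − 9 = 9.
Hence |(-4y + 11)/(y + 11) + 17/18| < 55|y − 7|/(18·9) = (55/162)|y − 7|, which is < eps once |y − 7| < (162/55)eps.
Take delta = min(9, (162/55)eps). Then 0 < |y − 7| < delta forces both bounds, so |(-4y + 11)/(y + 11) + 17/18| < eps.

delta = min(9, (162/55)eps)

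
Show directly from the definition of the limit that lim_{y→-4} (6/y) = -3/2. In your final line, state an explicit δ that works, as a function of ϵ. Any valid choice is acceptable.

Fix ϵ > 0. We seek δ > 0 such that 0 < |y + 4| < δ implies |6/y + 3/2| < ϵ.
|6/y + 3/2| = 6·|-4 − y|/(4·|y|) = 6|y + 4|/(4|y|).
Require δ ≤ 2 so that |y| > 4 − 2 = 2, hence 4|y| > 8.
Then |6/y + 3/2| < 6|y + 4|/8, which is < ϵ when |y + 4| < (4/3)ϵ.
Take δ = min(2, (4/3)ϵ). Then 0 < |y + 4| < δ gives both |y + 4| < 2 and |y + 4| < (4/3)ϵ, so |6/y + 3/2| < ϵ.

δ = min(2, (4/3)ϵ)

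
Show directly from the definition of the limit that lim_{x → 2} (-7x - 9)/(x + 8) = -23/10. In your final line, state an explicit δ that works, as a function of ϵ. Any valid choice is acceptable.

δ = min(5, (50/47)ϵ)

Suppose ϵ > 0. We want δ > 0 with 0 < |x − 2| < δ ⇒ |(-7x - 9)/(x + 8) + 23/10| < ϵ.
Combining over a common denominator, (-7x - 9)/(x + 8) + 23/10 = [(-7x - 9)·10 − (-23)·(x + 8)] / [10·(x + 8)] = -47(x − 2) / (10(x + 8)).
So |(-7x - 9)/(x + 8) + 23/10| = 47|x − 2| / (10·|x + 8|).
Restrict δ ≤ 5. Then |x − 2| < 5 gives |x + 8| = |(x − 2) + 10| ≥ 10 − 5 = 5.
Hence |(-7x - 9)/(x + 8) + 23/10| < 47|x − 2|/(10·5) = (47/50)|x − 2|, which is < ϵ once |x − 2| < (50/47)ϵ.
Take δ = min(5, (50/47)ϵ). Then 0 < |x − 2| < δ forces both bounds, so |(-7x - 9)/(x + 8) + 23/10| < ϵ.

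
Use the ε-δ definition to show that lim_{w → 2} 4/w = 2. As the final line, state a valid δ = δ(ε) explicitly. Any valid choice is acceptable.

δ = min(1, (1/2)ε)

Let ε > 0 be given. We seek δ > 0 such that 0 < |w − 2| < δ implies |4/w − 2| < ε.
|4/w − 2| = 4·|2 − w|/(2·|w|) = 4|w − 2|/(2|w|).
Require δ ≤ 1 so that |w| > 2 − 1 = 1, hence 2|w| > 2.
Then |4/w − 2| < 4|w − 2|/2, which is < ε when |w − 2| < (1/2)ε.
Take δ = min(1, (1/2)ε). Then 0 < |w − 2| < δ gives both |w − 2| < 1 and |w − 2| < (1/2)ε, so |4/w − 2| < ε.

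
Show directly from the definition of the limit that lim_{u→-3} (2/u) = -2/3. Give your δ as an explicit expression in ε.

δ = min(3/2, (9/4)ε)

Fix ε > 0. We seek δ > 0 such that 0 < |u + 3| < δ implies |2/u + 2/3| < ε.
|2/u + 2/3| = 2·|-3 − u|/(3·|u|) = 2|u + 3|/(3|u|).
Restrict δ ≤ 3/2. Then |u + 3| < 3/2 gives |u| > 3/2, so 3|u| > 9/2.
Then |2/u + 2/3| < 2|u + 3|/(9/2), which is < ε when |u + 3| < (9/4)ε.
Take δ = min(3/2, (9/4)ε). Then 0 < |u + 3| < δ gives both |u + 3| < 3/2 and |u + 3| < (9/4)ε, so |2/u + 2/3| < ε.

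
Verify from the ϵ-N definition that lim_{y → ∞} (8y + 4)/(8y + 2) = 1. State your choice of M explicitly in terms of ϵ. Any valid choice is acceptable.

Suppose ϵ > 0. We seek M > 0 such that y > M implies |(8y + 4)/(8y + 2) − 1| < ϵ.
(8y + 4)/(8y + 2) − 1 = (8(8y + 4) − 8(8y + 2)) / (8(8y + 2)) = 16/(8(8y + 2)).
For y > 0 we have 8y + 2 > 8y, so |(8y + 4)/(8y + 2) − 1| = 16/(8(8y + 2)) < 16/(8·8y) = (1/4)/y.
Thus |(8y + 4)/(8y + 2) − 1| < ϵ whenever y > (1/4)/ϵ.
Take M = (1/4)/ϵ. If y > M then |(8y + 4)/(8y + 2) − 1| < (1/4)/y < ϵ.

M = (1/4)/ϵ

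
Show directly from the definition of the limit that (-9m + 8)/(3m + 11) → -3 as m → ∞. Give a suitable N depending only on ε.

N = (41/3)/ε

Fix ε > 0. For m ≥ 1, |(-9m + 8)/(3m + 11) + 3| = |123|/(3(3m + 11)) = 123/(3(3m + 11)).
Since 3m + 11 ≥ 3m for m ≥ 1, this is ≤ 123/(3·3m) = (41/3)/m.
So |(-9m + 8)/(3m + 11) + 3| < ε whenever m > (41/3)/ε.
Take N = (41/3)/ε. If m > N then |(-9m + 8)/(3m + 11) + 3| ≤ (41/3)/m < ε.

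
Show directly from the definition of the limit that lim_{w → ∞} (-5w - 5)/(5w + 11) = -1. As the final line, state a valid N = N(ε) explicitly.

N = (6/5)/ε

Fix ε > 0. We seek N > 0 such that w > N implies |(-5w - 5)/(5w + 11) + 1| < ε.
(-5w - 5)/(5w + 11) + 1 = (5(-5w - 5) − (-5)(5w + 11)) / (5(5w + 11)) = 30/(5(5w + 11)).
For w > 0 we have 5w + 11 > 5w, so |(-5w - 5)/(5w + 11) + 1| = 30/(5(5w + 11)) < 30/(5·5w) = (6/5)/w.
Thus |(-5w - 5)/(5w + 11) + 1| < ε whenever w > (6/5)/ε.
Take N = (6/5)/ε. If w > N then |(-5w - 5)/(5w + 11) + 1| < (6/5)/w < ε.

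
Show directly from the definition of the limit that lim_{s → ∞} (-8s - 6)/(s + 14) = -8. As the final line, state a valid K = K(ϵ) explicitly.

Let ϵ > 0. We seek K > 0 such that s > K implies |(-8s - 6)/(s + 14) + 8| < ϵ.
(-8s - 6)/(s + 14) + 8 = ((-8s - 6) − (-8)(s + 14)) / ((s + 14)) = 106/((s + 14)).
For s > 0 we have s + 14 > s, so |(-8s - 6)/(s + 14) + 8| = 106/((s + 14)) < 106/(s) = 106/s.
Thus |(-8s - 6)/(s + 14) + 8| < ϵ whenever s > 106/ϵ.
Take K = 106/ϵ. If s > K then |(-8s - 6)/(s + 14) + 8| < 106/s < ϵ.

K = 106/ϵ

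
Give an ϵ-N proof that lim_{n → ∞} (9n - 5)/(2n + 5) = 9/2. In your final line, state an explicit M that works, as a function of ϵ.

Fix ϵ > 0. For n ≥ 1, |(9n - 5)/(2n + 5) − (9/2)| = |-55|/(2(2n + 5)) = 55/(2(2n + 5)).
Since 2n + 5 ≥ 2n for n ≥ 1, this is ≤ 55/(2·2n) = (55/4)/n.
So |(9n - 5)/(2n + 5) − (9/2)| < ϵ whenever n > (55/4)/ϵ.
Take M = (55/4)/ϵ. If n > M then |(9n - 5)/(2n + 5) − (9/2)| ≤ (55/4)/n < ϵ.

M = (55/4)/ϵ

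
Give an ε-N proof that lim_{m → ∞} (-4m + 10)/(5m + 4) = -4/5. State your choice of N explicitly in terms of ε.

Suppose ε > 0. For m ≥ 1, |(-4m + 10)/(5m + 4) + 4/5| = |66|/(5(5m + 4)) = 66/(5(5m + 4)).
Since 5m + 4 ≥ 5m for m ≥ 1, this is ≤ 66/(5·5m) = (66/25)/m.
So |(-4m + 10)/(5m + 4) + 4/5| < ε whenever m > (66/25)/ε.
Take N = (66/25)/ε. If m > N then |(-4m + 10)/(5m + 4) + 4/5| ≤ (66/25)/m < ε.

N = (66/25)/ε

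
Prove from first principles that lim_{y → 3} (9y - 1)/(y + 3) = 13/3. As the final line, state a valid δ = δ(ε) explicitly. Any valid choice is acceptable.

δ = min(3, (9/14)ε)

Fix ε > 0. We want δ > 0 with 0 < |y − 3| < δ ⇒ |(9y - 1)/(y + 3) − (13/3)| < ε.
Combining over a common denominator, (9y - 1)/(y + 3) − (13/3) = [(9y - 1)·6 − 26·(y + 3)] / [6·(y + 3)] = 28(y − 3) / (6(y + 3)).
So |(9y - 1)/(y + 3) − (13/3)| = 28|y − 3| / (6·|y + 3|).
Require δ ≤ 3, so |y + 3| ≥ |6| − |y − 3| > 6 − 3 = 3.
Hence |(9y - 1)/(y + 3) − (13/3)| < 28|y − 3|/(6·3) = (14/9)|y − 3|, which is < ε once |y − 3| < (9/14)ε.
Take δ = min(3, (9/14)ε). Then 0 < |y − 3| < δ forces both bounds, so |(9y - 1)/(y + 3) − (13/3)| < ε.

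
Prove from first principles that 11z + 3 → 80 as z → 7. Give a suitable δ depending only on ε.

Fix ε > 0. We need δ > 0 so that 0 < |z − 7| < δ implies |(11z + 3) − 80| < ε.
|(11z + 3) − 80| = |11z - 77| = 11|z − 7|.
So 11|z − 7| < ε exactly when |z − 7| < ε/11.
Take δ = ε/11. If 0 < |z − 7| < δ then |(11z + 3) − 80| = 11|z − 7| < 11·(ε/11) = ε.

δ = ε/11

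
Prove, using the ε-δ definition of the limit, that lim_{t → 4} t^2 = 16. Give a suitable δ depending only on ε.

δ = min(1, ε/9)

Fix ε > 0. We seek δ > 0 with 0 < |t − 4| < δ ⇒ |t^2 − 16| < ε.
Factor: t^2 − 16 = (t − 4)(t + 4), so |t^2 − 16| = |t − 4|·|t + 4|.
Restrict δ ≤ 1. Then |t − 4| < 1 gives |t| < 5, so by the triangle inequality |t + 4| ≤ 5 + 4 = 9.
Hence |t^2 − 16| ≤ 9|t − 4|, which is < ε once |t − 4| < ε/9.
Take δ = min(1, ε/9). If 0 < |t − 4| < δ then both bounds hold and |t^2 − 16| ≤ 9|t − 4| < 9·(ε/9) = ε.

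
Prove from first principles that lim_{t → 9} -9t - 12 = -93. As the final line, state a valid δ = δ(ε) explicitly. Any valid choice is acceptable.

δ = ε/9

Fix ε > 0. We need δ > 0 so that 0 < |t − 9| < δ implies |(-9t - 12) + 93| < ε.
|(-9t - 12) + 93| = |-9t + 81| = 9|t − 9|.
So 9|t − 9| < ε exactly when |t − 9| < ε/9.
Choosing δ = ε/9 gives |(-9t - 12) + 93| = 9|t − 9| < ε whenever |t − 9| < δ.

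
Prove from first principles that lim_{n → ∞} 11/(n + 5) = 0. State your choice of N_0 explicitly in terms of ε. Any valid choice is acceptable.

N_0 = 11/ε

Fix ε > 0. For n ≥ 1, |11/(n + 5) − 0| = 11/(n + 5) ≤ 11/n.
We need 11/n < ε, i.e. n > 11/ε.
Take N_0 = 11/ε. If n > N_0 then |11/(n + 5)| ≤ 11/n < ε.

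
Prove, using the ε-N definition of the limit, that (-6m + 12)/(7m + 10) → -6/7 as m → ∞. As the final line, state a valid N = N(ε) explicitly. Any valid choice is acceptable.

N = (144/49)/ε

Let ε > 0. For m ≥ 1, |(-6m + 12)/(7m + 10) + 6/7| = |144|/(7(7m + 10)) = 144/(7(7m + 10)).
Since 7m + 10 ≥ 7m for m ≥ 1, this is ≤ 144/(7·7m) = (144/49)/m.
So |(-6m + 12)/(7m + 10) + 6/7| < ε whenever m > (144/49)/ε.
Take N = (144/49)/ε. If m > N then |(-6m + 12)/(7m + 10) + 6/7| ≤ (144/49)/m < ε.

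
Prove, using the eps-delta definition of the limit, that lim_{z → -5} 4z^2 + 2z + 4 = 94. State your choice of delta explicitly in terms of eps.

Let eps > 0. We want delta > 0 such that 0 < |z + 5| < delta implies |(4z^2 + 2z + 4) − 94| < eps.
(4z^2 + 2z + 4) − 94 = 4z^2 + 2z - 90 = (z + 5)(4z - 18).
So |(4z^2 + 2z + 4) − 94| = |z + 5|·|4z - 18|.
Require delta ≤ 1. Then |z + 5| < 1 gives |z| < 6, and by the triangle inequality |4z - 18| ≤ 4·6 + 18 = 42.
Hence |(4z^2 + 2z + 4) − 94| ≤ 42|z + 5| < eps provided |z + 5| < eps/42.
Take delta = min(1, eps/42). Then 0 < |z + 5| < delta gives both |z + 5| < 1 and |z + 5| < eps/42, so |(4z^2 + 2z + 4) − 94| < eps.

delta = min(1, eps/42)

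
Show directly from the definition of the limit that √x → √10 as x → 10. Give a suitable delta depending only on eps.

delta = min(10, √10·eps)

Fix eps > 0. We want delta > 0 such that 0 < |x − 10| < delta implies |√x − √10| < eps.
Rationalise: √x − √10 = (x − 10)/(√x + √10), so |√x − √10| = |x − 10|/(√x + √10).
Restrict delta ≤ 10 so that |x − 10| < 10 forces x > 0, and then √x + √10 > √10.
Hence |√x − √10| < |x − 10|/√10, which is < eps once |x − 10| < √10·eps.
Take delta = min(10, √10·eps). If 0 < |x − 10| < delta then x > 0 and |√x − √10| < |x − 10|/√10 < eps.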